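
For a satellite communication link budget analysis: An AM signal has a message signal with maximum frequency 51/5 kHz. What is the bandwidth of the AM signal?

In AM (double-sideband), the bandwidth is twice the message frequency.
BW = 2 * f_m = 2 * 51/5 kHz = 102/5 kHz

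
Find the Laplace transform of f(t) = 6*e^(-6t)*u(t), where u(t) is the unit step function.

Standard Laplace transform pair:
e^(-at)*u(t) <-> 1/(s+a)
With a = 6: L{6*e^(-6t)*u(t)} = 6/(s+6), ROC: Re(s) > -6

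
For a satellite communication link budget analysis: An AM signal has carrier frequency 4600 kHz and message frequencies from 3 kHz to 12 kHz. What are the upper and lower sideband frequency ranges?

Upper sideband (USB) = fc + [fm_low, fm_high] = 4600 + [3, 12] = [4603, 4612] kHz
Lower sideband (LSB) = fc - [fm_high, fm_low] = 4600 - [12, 3] = [4588, 4597] kHz
Total occupied spectrum: 4588 kHz to 4612 kHz (plus carrier at 4600 kHz)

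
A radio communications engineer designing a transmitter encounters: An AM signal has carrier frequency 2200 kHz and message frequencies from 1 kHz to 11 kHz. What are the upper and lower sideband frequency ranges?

Upper sideband (USB) = fc + [fm_low, fm_high] = 2200 + [1, 11] = [2201, 2211] kHz
Lower sideband (LSB) = fc - [fm_high, fm_low] = 2200 - [11, 1] = [2189, 2199] kHz
Total occupied spectrum: 2189 kHz to 2211 kHz (plus carrier at 2200 kHz)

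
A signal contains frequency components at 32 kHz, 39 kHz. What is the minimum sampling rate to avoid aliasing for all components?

The highest frequency component is f_max = 39 kHz.
Nyquist rate = 2 * f_max = 2 * 39 kHz = 78 kHz.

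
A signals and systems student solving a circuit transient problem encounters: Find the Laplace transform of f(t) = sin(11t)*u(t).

Standard pair: sin(wt)*u(t) <-> w/(s^2+w^2)
With w = 11: L{sin(11t)*u(t)} = 11/(s^2+121)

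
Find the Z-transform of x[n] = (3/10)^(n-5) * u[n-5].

Time-shifting property: if X(z) = Z{x[n]}, then Z{x[n-d]} = z^(-d) * X(z)
X(z) = z/(z - 3/10) for x[n] = (3/10)^n * u[n]
Z{x[n-5]} = z^(-5) * z/(z - 3/10) = z^(-4)/(z - 3/10)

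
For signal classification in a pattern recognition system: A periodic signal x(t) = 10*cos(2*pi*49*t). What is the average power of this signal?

Average power of A*cos(wt) is A^2/2.
P = 10^2 / 2 = 100/2 = 50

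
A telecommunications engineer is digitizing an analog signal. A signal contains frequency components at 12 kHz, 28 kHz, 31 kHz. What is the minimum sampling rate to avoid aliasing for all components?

The highest frequency component is f_max = 31 kHz.
Nyquist rate = 2 * f_max = 2 * 31 kHz = 62 kHz.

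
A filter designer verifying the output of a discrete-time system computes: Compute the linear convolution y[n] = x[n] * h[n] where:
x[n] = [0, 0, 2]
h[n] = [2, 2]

y[n] = sum_k x[k]*h[n-k]. Output length = len(x) + len(h) - 1 = 3 + 2 - 1 = 4.
y[0] = 0*2 = 0
y[1] = 0*2 + 0*2 = 0
y[2] = 2*2 + 0*2 = 4
y[3] = 2*2 = 4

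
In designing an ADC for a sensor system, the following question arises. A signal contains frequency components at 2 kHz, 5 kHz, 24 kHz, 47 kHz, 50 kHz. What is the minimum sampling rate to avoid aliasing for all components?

The highest frequency component is f_max = 50 kHz.
Nyquist rate = 2 * f_max = 2 * 50 kHz = 100 kHz.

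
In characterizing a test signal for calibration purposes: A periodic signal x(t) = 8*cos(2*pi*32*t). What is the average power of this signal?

Average power of A*cos(wt) is A^2/2.
P = 8^2 / 2 = 64/2 = 32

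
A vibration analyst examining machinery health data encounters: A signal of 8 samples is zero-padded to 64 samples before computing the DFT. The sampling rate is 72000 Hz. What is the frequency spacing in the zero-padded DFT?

Original DFT: N = 8, resolution = f_s/N = 72000/8 = 9000 Hz
Zero-padded DFT: N = 64, resolution = f_s/N = 72000/64 = 1125 Hz
Zero-padding interpolates the spectrum (finer frequency grid)
but does NOT improve the true spectral resolution (ability to resolve close frequencies).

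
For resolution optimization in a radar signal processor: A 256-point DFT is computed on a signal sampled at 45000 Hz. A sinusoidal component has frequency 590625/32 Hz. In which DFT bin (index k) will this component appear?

DFT frequency resolution = f_s/N = 45000/256 = 5625/32 Hz
Bin index k = f_signal / resolution = 590625/32 / 5625/32 = 105
The signal frequency 590625/32 Hz falls in DFT bin k = 105.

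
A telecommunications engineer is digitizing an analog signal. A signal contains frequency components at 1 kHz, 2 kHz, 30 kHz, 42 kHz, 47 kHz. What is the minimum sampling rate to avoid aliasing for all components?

The highest frequency component is f_max = 47 kHz.
Nyquist rate = 2 * f_max = 2 * 47 kHz = 94 kHz.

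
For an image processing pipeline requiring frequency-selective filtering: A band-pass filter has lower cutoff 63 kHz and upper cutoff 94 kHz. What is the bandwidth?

Bandwidth = f_high - f_low
= 94 kHz - 63 kHz = 31 kHz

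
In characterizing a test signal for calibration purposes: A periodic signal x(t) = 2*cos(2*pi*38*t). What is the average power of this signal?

Average power of A*cos(wt) is A^2/2.
P = 2^2 / 2 = 4/2 = 2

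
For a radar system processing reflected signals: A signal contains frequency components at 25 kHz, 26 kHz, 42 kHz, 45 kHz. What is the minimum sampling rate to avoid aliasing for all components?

The highest frequency component is f_max = 45 kHz.
Nyquist rate = 2 * f_max = 2 * 45 kHz = 90 kHz.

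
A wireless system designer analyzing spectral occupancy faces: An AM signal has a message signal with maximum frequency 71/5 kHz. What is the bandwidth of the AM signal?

In AM (double-sideband), the bandwidth is twice the message frequency.
BW = 2 * f_m = 2 * 71/5 kHz = 142/5 kHz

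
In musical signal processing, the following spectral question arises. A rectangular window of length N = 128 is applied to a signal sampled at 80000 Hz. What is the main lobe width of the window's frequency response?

For a rectangular window of length N,
the main lobe width in frequency is 2*f_s/N.
= 2*80000/128 = 1250 Hz
This determines the minimum frequency separation for resolving two sinusoids.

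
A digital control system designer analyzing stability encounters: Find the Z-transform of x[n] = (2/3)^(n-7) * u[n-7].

Time-shifting property: if X(z) = Z{x[n]}, then Z{x[n-d]} = z^(-d) * X(z)
X(z) = z/(z - 2/3) for x[n] = (2/3)^n * u[n]
Z{x[n-7]} = z^(-7) * z/(z - 2/3) = z^(-6)/(z - 2/3)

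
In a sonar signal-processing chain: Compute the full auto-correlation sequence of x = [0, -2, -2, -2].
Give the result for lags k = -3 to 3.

r_xx[k] = sum_m x[m]*x[m+k], indexed from 0, for k = -3 to 3:
  r_xx[-3] = x[3]*x[0] = 0
  r_xx[-2] = x[2]*x[0] + x[3]*x[1] = 4
  r_xx[-1] = x[1]*x[0] + x[2]*x[1] + x[3]*x[2] = 8
  r_xx[0] = x[0]*x[0] + x[1]*x[1] + x[2]*x[2] + x[3]*x[3] = 12
  r_xx[1] = x[0]*x[1] + x[1]*x[2] + x[2]*x[3] = 8
  r_xx[2] = x[0]*x[2] + x[1]*x[3] = 4
  r_xx[3] = x[0]*x[3] = 0
r_xx = [0, 4, 8, 12, 8, 4, 0]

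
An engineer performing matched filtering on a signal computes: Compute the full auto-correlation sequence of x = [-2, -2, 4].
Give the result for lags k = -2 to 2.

r_xx[k] = sum_m x[m]*x[m+k], indexed from 0, for k = -2 to 2:
  r_xx[-2] = x[2]*x[0] = -8
  r_xx[-1] = x[1]*x[0] + x[2]*x[1] = -4
  r_xx[0] = x[0]*x[0] + x[1]*x[1] + x[2]*x[2] = 24
  r_xx[1] = x[0]*x[1] + x[1]*x[2] = -4
  r_xx[2] = x[0]*x[2] = -8
r_xx = [-8, -4, 24, -4, -8]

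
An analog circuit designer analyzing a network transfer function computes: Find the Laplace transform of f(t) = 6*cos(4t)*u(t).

Standard pair: cos(wt)*u(t) <-> s/(s^2+w^2)
With w = 4: L{6*cos(4t)*u(t)} = 6s/(s^2+16)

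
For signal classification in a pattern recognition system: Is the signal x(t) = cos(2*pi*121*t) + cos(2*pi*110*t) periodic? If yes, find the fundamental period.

f1 = 121 Hz, f2 = 110 Hz
Period T1 = 1/121, T2 = 1/110
Ratio T1/T2 = 110/121, which is rational.
The signal is periodic with fundamental period T = 1/GCD(121,110) = 1/11 s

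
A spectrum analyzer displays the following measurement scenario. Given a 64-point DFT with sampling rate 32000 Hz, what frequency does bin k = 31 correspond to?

The frequency of DFT bin k is: f_k = k * f_s / N
f_31 = 31 * 32000 / 64 = 15500 Hz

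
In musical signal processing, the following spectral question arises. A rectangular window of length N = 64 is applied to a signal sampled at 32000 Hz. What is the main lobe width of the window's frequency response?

For a rectangular window of length N,
the main lobe width in frequency is 2*f_s/N.
= 2*32000/64 = 1000 Hz
This determines the minimum frequency separation for resolving two sinusoids.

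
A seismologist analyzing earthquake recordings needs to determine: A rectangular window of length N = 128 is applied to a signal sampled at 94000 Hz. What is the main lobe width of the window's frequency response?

For a rectangular window of length N,
the main lobe width in frequency is 2*f_s/N.
= 2*94000/128 = 5875/4 Hz
This determines the minimum frequency separation for resolving two sinusoids.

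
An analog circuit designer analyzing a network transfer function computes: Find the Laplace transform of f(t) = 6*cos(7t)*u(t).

Standard pair: cos(wt)*u(t) <-> s/(s^2+w^2)
With w = 7: L{6*cos(7t)*u(t)} = 6s/(s^2+49)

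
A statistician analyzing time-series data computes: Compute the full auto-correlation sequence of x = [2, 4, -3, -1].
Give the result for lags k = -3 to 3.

r_xx[k] = sum_m x[m]*x[m+k], indexed from 0, for k = -3 to 3:
  r_xx[-3] = x[3]*x[0] = -2
  r_xx[-2] = x[2]*x[0] + x[3]*x[1] = -10
  r_xx[-1] = x[1]*x[0] + x[2]*x[1] + x[3]*x[2] = -1
  r_xx[0] = x[0]*x[0] + x[1]*x[1] + x[2]*x[2] + x[3]*x[3] = 30
  r_xx[1] = x[0]*x[1] + x[1]*x[2] + x[2]*x[3] = -1
  r_xx[2] = x[0]*x[2] + x[1]*x[3] = -10
  r_xx[3] = x[0]*x[3] = -2
r_xx = [-2, -10, -1, 30, -1, -10, -2]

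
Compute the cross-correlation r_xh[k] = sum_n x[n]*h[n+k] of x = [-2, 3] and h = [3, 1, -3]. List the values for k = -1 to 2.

Both sequences indexed from 0 and zero outside their support.
Lags with overlap: k = -1 to 2.
  r_xh[-1] = x[1]*h[0] = 9
  r_xh[0] = x[0]*h[0] + x[1]*h[1] = -3
  r_xh[1] = x[0]*h[1] + x[1]*h[2] = -11
  r_xh[2] = x[0]*h[2] = 6
r_xh = [9, -3, -11, 6] (for k = -1, ..., 2)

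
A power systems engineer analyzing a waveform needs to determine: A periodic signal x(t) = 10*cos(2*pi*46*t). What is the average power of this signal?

Average power of A*cos(wt) is A^2/2.
P = 10^2 / 2 = 100/2 = 50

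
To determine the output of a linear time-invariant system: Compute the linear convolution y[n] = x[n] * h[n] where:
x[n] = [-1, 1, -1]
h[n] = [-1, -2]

y[n] = sum_k x[k]*h[n-k]. Output length = len(x) + len(h) - 1 = 3 + 2 - 1 = 4.
y[0] = -1*-1 = 1
y[1] = 1*-1 + -1*-2 = 1
y[2] = -1*-1 + 1*-2 = -1
y[3] = -1*-2 = 2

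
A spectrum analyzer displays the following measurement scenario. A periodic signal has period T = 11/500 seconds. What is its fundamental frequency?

The fundamental frequency is the reciprocal of the period.
f = 1/T = 1/(11/500) = 500/11 Hz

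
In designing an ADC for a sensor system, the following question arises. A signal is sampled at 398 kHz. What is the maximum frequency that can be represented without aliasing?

The maximum frequency that can be represented without aliasing
is the Nyquist frequency: f_max = f_s / 2 = 398 kHz / 2 = 199 kHz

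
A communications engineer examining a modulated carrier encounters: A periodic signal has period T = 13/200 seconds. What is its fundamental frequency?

The fundamental frequency is the reciprocal of the period.
f = 1/T = 1/(13/200) = 200/13 Hz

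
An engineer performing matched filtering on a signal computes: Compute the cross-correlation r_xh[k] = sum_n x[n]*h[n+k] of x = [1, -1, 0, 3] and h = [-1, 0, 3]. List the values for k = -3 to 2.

Both sequences indexed from 0 and zero outside their support.
Lags with overlap: k = -3 to 2.
  r_xh[-3] = x[3]*h[0] = -3
  r_xh[-2] = x[2]*h[0] + x[3]*h[1] = 0
  r_xh[-1] = x[1]*h[0] + x[2]*h[1] + x[3]*h[2] = 10
  r_xh[0] = x[0]*h[0] + x[1]*h[1] + x[2]*h[2] = -1
  r_xh[1] = x[0]*h[1] + x[1]*h[2] = -3
  r_xh[2] = x[0]*h[2] = 3
r_xh = [-3, 0, 10, -1, -3, 3] (for k = -3, ..., 2)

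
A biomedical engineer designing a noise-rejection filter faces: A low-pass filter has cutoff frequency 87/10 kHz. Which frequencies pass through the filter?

A low-pass filter passes all frequencies below the cutoff frequency 87/10 kHz and attenuates higher frequencies.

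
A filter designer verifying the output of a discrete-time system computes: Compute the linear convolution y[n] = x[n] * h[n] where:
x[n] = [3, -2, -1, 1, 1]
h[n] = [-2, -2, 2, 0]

y[n] = sum_k x[k]*h[n-k]. Output length = len(x) + len(h) - 1 = 5 + 4 - 1 = 8.
y[0] = 3*-2 = -6
y[1] = -2*-2 + 3*-2 = -2
y[2] = -1*-2 + -2*-2 + 3*2 = 12
y[3] = 1*-2 + -1*-2 + -2*2 + 3*0 = -4
y[4] = 1*-2 + 1*-2 + -1*2 + -2*0 = -6
y[5] = 1*-2 + 1*2 + -1*0 = 0
y[6] = 1*2 + 1*0 = 2
y[7] = 1*0 = 0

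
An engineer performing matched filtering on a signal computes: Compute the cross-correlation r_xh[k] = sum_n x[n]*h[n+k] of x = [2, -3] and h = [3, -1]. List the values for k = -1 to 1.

Both sequences indexed from 0 and zero outside their support.
Lags with overlap: k = -1 to 1.
  r_xh[-1] = x[1]*h[0] = -9
  r_xh[0] = x[0]*h[0] + x[1]*h[1] = 9
  r_xh[1] = x[0]*h[1] = -2
r_xh = [-9, 9, -2] (for k = -1, ..., 1)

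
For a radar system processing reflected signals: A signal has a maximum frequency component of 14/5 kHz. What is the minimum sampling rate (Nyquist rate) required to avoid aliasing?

By the Nyquist-Shannon sampling theorem,
the minimum sampling rate (Nyquist rate) must be at least 2 * f_max.
Nyquist rate = 2 * 14/5 kHz = 28/5 kHz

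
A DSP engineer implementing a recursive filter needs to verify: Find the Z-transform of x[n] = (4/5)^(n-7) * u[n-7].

Time-shifting property: if X(z) = Z{x[n]}, then Z{x[n-d]} = z^(-d) * X(z)
X(z) = z/(z - 4/5) for x[n] = (4/5)^n * u[n]
Z{x[n-7]} = z^(-7) * z/(z - 4/5) = z^(-6)/(z - 4/5)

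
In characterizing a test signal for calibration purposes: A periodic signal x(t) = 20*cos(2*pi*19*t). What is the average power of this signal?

Average power of A*cos(wt) is A^2/2.
P = 20^2 / 2 = 400/2 = 200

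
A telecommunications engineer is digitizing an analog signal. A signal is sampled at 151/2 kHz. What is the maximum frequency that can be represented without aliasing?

The maximum frequency that can be represented without aliasing
is the Nyquist frequency: f_max = f_s / 2 = 151/2 kHz / 2 = 151/4 kHz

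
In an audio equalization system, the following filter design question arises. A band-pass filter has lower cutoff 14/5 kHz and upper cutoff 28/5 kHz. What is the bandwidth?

Bandwidth = f_high - f_low
= 28/5 kHz - 14/5 kHz = 14/5 kHz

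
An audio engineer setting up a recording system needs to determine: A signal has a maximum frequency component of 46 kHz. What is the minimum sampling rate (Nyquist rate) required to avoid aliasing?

By the Nyquist-Shannon sampling theorem,
the minimum sampling rate (Nyquist rate) must be at least 2 * f_max.
Nyquist rate = 2 * 46 kHz = 92 kHz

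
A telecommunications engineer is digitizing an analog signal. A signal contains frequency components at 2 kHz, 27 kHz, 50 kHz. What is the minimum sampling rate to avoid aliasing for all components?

The highest frequency component is f_max = 50 kHz.
Nyquist rate = 2 * f_max = 2 * 50 kHz = 100 kHz.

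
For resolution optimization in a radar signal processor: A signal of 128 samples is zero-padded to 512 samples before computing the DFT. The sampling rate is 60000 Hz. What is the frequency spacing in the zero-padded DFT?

Original DFT: N = 128, resolution = f_s/N = 60000/128 = 1875/4 Hz
Zero-padded DFT: N = 512, resolution = f_s/N = 60000/512 = 1875/16 Hz
Zero-padding interpolates the spectrum (finer frequency grid)
but does NOT improve the true spectral resolution (ability to resolve close frequencies).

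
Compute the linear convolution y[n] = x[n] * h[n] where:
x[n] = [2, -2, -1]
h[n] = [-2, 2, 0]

y[n] = sum_k x[k]*h[n-k]. Output length = len(x) + len(h) - 1 = 3 + 3 - 1 = 5.
y[0] = 2*-2 = -4
y[1] = -2*-2 + 2*2 = 8
y[2] = -1*-2 + -2*2 + 2*0 = -2
y[3] = -1*2 + -2*0 = -2
y[4] = -1*0 = 0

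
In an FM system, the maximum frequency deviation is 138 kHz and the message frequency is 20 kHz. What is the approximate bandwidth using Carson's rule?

Carson's rule: BW = 2*(delta_f + f_m)
= 2*(138 + 20) kHz = 316 kHz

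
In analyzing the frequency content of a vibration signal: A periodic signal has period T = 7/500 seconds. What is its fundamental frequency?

The fundamental frequency is the reciprocal of the period.
f = 1/T = 1/(7/500) = 500/7 Hz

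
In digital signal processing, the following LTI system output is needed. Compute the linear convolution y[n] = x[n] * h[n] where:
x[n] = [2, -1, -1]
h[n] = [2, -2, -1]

y[n] = sum_k x[k]*h[n-k]. Output length = len(x) + len(h) - 1 = 3 + 3 - 1 = 5.
y[0] = 2*2 = 4
y[1] = -1*2 + 2*-2 = -6
y[2] = -1*2 + -1*-2 + 2*-1 = -2
y[3] = -1*-2 + -1*-1 = 3
y[4] = -1*-1 = 1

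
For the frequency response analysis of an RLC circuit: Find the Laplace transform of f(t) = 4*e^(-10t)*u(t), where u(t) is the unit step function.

Standard Laplace transform pair:
e^(-at)*u(t) <-> 1/(s+a)
With a = 10: L{4*e^(-10t)*u(t)} = 4/(s+10), ROC: Re(s) > -10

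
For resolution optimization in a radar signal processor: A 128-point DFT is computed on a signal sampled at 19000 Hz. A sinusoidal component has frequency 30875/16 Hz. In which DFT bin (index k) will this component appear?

DFT frequency resolution = f_s/N = 19000/128 = 2375/16 Hz
Bin index k = f_signal / resolution = 30875/16 / 2375/16 = 13
The signal frequency 30875/16 Hz falls in DFT bin k = 13.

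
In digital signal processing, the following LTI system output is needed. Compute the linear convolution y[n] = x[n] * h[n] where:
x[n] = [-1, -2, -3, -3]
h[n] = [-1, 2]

y[n] = sum_k x[k]*h[n-k]. Output length = len(x) + len(h) - 1 = 4 + 2 - 1 = 5.
y[0] = -1*-1 = 1
y[1] = -2*-1 + -1*2 = 0
y[2] = -3*-1 + -2*2 = -1
y[3] = -3*-1 + -3*2 = -3
y[4] = -3*2 = -6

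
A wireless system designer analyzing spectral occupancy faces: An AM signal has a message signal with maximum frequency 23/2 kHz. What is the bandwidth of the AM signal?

In AM (double-sideband), the bandwidth is twice the message frequency.
BW = 2 * f_m = 2 * 23/2 kHz = 23 kHz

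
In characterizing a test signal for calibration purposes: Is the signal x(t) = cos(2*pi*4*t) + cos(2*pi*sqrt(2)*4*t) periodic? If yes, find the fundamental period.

f1 = 4 Hz, f2 = 4*sqrt(2) Hz
Ratio f2/f1 = sqrt(2), which is irrational.
Since the frequency ratio is irrational, no common period exists.
The signal is not periodic.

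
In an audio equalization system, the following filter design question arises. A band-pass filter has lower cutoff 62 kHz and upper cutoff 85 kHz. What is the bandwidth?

Bandwidth = f_high - f_low
= 85 kHz - 62 kHz = 23 kHz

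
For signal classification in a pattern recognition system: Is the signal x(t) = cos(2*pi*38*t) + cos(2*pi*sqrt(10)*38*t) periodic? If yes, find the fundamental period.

f1 = 38 Hz, f2 = 38*sqrt(10) Hz
Ratio f2/f1 = sqrt(10), which is irrational.
Since the frequency ratio is irrational, no common period exists.
The signal is not periodic.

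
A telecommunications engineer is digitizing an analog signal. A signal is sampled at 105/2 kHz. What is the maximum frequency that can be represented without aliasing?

The maximum frequency that can be represented without aliasing
is the Nyquist frequency: f_max = f_s / 2 = 105/2 kHz / 2 = 105/4 kHz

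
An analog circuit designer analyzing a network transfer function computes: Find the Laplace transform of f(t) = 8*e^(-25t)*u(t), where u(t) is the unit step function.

Standard Laplace transform pair:
e^(-at)*u(t) <-> 1/(s+a)
With a = 25: L{8*e^(-25t)*u(t)} = 8/(s+25), ROC: Re(s) > -25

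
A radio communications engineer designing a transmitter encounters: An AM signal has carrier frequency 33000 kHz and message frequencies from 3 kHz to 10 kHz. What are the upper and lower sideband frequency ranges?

Upper sideband (USB) = fc + [fm_low, fm_high] = 33000 + [3, 10] = [33003, 33010] kHz
Lower sideband (LSB) = fc - [fm_high, fm_low] = 33000 - [10, 3] = [32990, 32997] kHz
Total occupied spectrum: 32990 kHz to 33010 kHz (plus carrier at 33000 kHz)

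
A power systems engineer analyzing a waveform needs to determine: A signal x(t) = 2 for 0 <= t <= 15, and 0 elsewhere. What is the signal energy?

Energy = integral of |x(t)|^2 dt over the signal duration
= 2^2 * 15 = 4 * 15 = 60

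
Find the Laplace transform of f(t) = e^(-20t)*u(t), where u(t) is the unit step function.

Standard Laplace transform pair:
e^(-at)*u(t) <-> 1/(s+a)
With a = 20: L{e^(-20t)*u(t)} = 1/(s+20), ROC: Re(s) > -20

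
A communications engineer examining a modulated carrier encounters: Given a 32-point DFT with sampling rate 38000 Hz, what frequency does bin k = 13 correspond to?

The frequency of DFT bin k is: f_k = k * f_s / N
f_13 = 13 * 38000 / 32 = 30875/2 Hz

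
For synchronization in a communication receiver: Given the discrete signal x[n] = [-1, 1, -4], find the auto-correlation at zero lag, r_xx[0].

The auto-correlation at zero lag r_xx[0] equals the signal energy.
r_xx[0] = sum of x[n]^2 = (-1)^2 + 1^2 + (-4)^2
= 1 + 1 + 16 = 18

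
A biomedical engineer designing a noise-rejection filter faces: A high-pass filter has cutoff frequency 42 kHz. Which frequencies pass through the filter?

A high-pass filter passes all frequencies above the cutoff frequency 42 kHz and attenuates lower frequencies.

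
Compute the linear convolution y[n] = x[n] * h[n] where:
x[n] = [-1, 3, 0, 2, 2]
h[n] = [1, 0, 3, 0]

y[n] = sum_k x[k]*h[n-k]. Output length = len(x) + len(h) - 1 = 5 + 4 - 1 = 8.
y[0] = -1*1 = -1
y[1] = 3*1 + -1*0 = 3
y[2] = 0*1 + 3*0 + -1*3 = -3
y[3] = 2*1 + 0*0 + 3*3 + -1*0 = 11
y[4] = 2*1 + 2*0 + 0*3 + 3*0 = 2
y[5] = 2*0 + 2*3 + 0*0 = 6
y[6] = 2*3 + 2*0 = 6
y[7] = 2*0 = 0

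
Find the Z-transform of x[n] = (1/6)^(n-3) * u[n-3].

Time-shifting property: if X(z) = Z{x[n]}, then Z{x[n-d]} = z^(-d) * X(z)
X(z) = z/(z - 1/6) for x[n] = (1/6)^n * u[n]
Z{x[n-3]} = z^(-3) * z/(z - 1/6) = z^(-2)/(z - 1/6)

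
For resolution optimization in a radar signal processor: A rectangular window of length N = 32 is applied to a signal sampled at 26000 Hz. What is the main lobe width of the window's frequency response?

For a rectangular window of length N,
the main lobe width in frequency is 2*f_s/N.
= 2*26000/32 = 1625 Hz
This determines the minimum frequency separation for resolving two sinusoids.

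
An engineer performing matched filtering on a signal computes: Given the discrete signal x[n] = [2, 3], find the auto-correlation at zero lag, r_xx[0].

The auto-correlation at zero lag r_xx[0] equals the signal energy.
r_xx[0] = sum of x[n]^2 = 2^2 + 3^2
= 4 + 9 = 13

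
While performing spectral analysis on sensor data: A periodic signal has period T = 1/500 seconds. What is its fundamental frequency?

The fundamental frequency is the reciprocal of the period.
f = 1/T = 1/(1/500) = 500 Hz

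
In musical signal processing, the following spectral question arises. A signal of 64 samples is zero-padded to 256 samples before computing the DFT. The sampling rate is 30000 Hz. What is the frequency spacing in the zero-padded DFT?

Original DFT: N = 64, resolution = f_s/N = 30000/64 = 1875/4 Hz
Zero-padded DFT: N = 256, resolution = f_s/N = 30000/256 = 1875/16 Hz
Zero-padding interpolates the spectrum (finer frequency grid)
but does NOT improve the true spectral resolution (ability to resolve close frequencies).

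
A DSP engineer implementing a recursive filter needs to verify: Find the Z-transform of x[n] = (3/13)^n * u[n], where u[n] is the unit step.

The Z-transform of a^n * u[n] is z/(z-a) for |z| > |a|.
Here a = 3/13, so X(z) = z/(z - (3/13)) = 13z/(13z - 3)
ROC: |z| > 3/13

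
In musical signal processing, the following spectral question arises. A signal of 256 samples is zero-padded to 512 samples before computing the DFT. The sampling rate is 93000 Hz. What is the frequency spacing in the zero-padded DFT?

Original DFT: N = 256, resolution = f_s/N = 93000/256 = 11625/32 Hz
Zero-padded DFT: N = 512, resolution = f_s/N = 93000/512 = 11625/64 Hz
Zero-padding interpolates the spectrum (finer frequency grid)
but does NOT improve the true spectral resolution (ability to resolve close frequencies).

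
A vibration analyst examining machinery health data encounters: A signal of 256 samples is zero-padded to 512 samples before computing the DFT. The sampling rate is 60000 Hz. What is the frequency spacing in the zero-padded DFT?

Original DFT: N = 256, resolution = f_s/N = 60000/256 = 1875/8 Hz
Zero-padded DFT: N = 512, resolution = f_s/N = 60000/512 = 1875/16 Hz
Zero-padding interpolates the spectrum (finer frequency grid)
but does NOT improve the true spectral resolution (ability to resolve close frequencies).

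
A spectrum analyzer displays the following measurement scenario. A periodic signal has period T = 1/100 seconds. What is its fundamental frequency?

The fundamental frequency is the reciprocal of the period.
f = 1/T = 1/(1/100) = 100 Hz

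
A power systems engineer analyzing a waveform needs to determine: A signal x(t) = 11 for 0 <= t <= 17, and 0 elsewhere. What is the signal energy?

Energy = integral of |x(t)|^2 dt over the signal duration
= 11^2 * 17 = 121 * 17 = 2057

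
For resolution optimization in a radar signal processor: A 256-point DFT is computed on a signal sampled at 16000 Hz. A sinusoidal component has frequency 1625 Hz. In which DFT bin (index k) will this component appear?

DFT frequency resolution = f_s/N = 16000/256 = 125/2 Hz
Bin index k = f_signal / resolution = 1625 / 125/2 = 26
The signal frequency 1625 Hz falls in DFT bin k = 26.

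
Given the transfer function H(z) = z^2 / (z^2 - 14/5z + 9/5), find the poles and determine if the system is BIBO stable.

Poles are roots of the denominator: z^2 - 14/5z + 9/5 = 0.
Quadratic formula: z = [-(-14/5) +/- sqrt((-14/5)^2 - 4*(9/5))] / 2
Discriminant = 196/25 - 36/5 = 16/25; sqrt = 4/5.
z = (14/5 +/- 4/5) / 2 => z = 9/5 or z = 1.
|p1| = 1, |p2| = 9/5.
For BIBO stability, all poles must lie inside the unit circle (|p| < 1).
System is UNSTABLE since at least one |p| >= 1.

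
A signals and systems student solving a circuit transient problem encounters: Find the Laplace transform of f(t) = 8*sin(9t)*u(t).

Standard pair: sin(wt)*u(t) <-> w/(s^2+w^2)
With w = 9: L{8*sin(9t)*u(t)} = 72/(s^2+81)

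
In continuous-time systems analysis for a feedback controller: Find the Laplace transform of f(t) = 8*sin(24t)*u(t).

Standard pair: sin(wt)*u(t) <-> w/(s^2+w^2)
With w = 24: L{8*sin(24t)*u(t)} = 192/(s^2+576)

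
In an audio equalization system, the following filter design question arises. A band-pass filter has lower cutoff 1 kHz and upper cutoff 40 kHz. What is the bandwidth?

Bandwidth = f_high - f_low
= 40 kHz - 1 kHz = 39 kHz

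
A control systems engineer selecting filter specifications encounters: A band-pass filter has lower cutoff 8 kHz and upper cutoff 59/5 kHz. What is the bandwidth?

Bandwidth = f_high - f_low
= 59/5 kHz - 8 kHz = 19/5 kHz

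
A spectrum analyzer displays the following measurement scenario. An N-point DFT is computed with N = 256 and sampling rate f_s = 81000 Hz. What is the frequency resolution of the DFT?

DFT frequency resolution = f_s / N
= 81000 / 256 = 10125/32 Hz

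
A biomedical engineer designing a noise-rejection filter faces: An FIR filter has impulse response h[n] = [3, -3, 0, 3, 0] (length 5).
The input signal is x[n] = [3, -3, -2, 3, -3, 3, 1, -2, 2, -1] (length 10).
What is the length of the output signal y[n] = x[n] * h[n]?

For linear convolution, the output length is:
len(y) = len(x) + len(h) - 1 = 10 + 5 - 1 = 14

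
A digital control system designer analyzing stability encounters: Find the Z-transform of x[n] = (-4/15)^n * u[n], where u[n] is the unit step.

The Z-transform of a^n * u[n] is z/(z-a) for |z| > |a|.
Here a = -4/15, so X(z) = z/(z - (-4/15)) = 15z/(15z + 4)
ROC: |z| > 4/15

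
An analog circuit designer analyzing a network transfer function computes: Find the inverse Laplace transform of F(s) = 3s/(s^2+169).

Standard pair: s/(s^2+w^2) <-> cos(wt)*u(t)
With k=3, w=13: f(t) = 3*cos(13t)*u(t)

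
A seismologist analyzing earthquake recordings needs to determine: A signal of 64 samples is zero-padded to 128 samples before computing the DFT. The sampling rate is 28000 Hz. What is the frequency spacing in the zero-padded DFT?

Original DFT: N = 64, resolution = f_s/N = 28000/64 = 875/2 Hz
Zero-padded DFT: N = 128, resolution = f_s/N = 28000/128 = 875/4 Hz
Zero-padding interpolates the spectrum (finer frequency grid)
but does NOT improve the true spectral resolution (ability to resolve close frequencies).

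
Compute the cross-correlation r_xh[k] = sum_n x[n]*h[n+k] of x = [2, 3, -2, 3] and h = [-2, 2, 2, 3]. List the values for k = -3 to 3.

Both sequences indexed from 0 and zero outside their support.
Lags with overlap: k = -3 to 3.
  r_xh[-3] = x[3]*h[0] = -6
  r_xh[-2] = x[2]*h[0] + x[3]*h[1] = 10
  r_xh[-1] = x[1]*h[0] + x[2]*h[1] + x[3]*h[2] = -4
  r_xh[0] = x[0]*h[0] + x[1]*h[1] + x[2]*h[2] + x[3]*h[3] = 7
  r_xh[1] = x[0]*h[1] + x[1]*h[2] + x[2]*h[3] = 4
  r_xh[2] = x[0]*h[2] + x[1]*h[3] = 13
  r_xh[3] = x[0]*h[3] = 6
r_xh = [-6, 10, -4, 7, 4, 13, 6] (for k = -3, ..., 3)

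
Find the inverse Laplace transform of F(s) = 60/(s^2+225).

Standard pair: w/(s^2+w^2) <-> sin(wt)*u(t)
Recognize w^2 = 225, so w = 15; numerator 60 = 4*15.
f(t) = 4*sin(15t)*u(t)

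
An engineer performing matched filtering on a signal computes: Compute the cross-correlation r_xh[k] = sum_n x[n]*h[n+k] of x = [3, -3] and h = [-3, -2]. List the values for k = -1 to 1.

Both sequences indexed from 0 and zero outside their support.
Lags with overlap: k = -1 to 1.
  r_xh[-1] = x[1]*h[0] = 9
  r_xh[0] = x[0]*h[0] + x[1]*h[1] = -3
  r_xh[1] = x[0]*h[1] = -6
r_xh = [9, -3, -6] (for k = -1, ..., 1)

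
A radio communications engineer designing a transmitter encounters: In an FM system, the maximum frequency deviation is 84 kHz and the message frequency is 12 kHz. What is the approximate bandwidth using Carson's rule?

Carson's rule: BW = 2*(delta_f + f_m)
= 2*(84 + 12) kHz = 192 kHz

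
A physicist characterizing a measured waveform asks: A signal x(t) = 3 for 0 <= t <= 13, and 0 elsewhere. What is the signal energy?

Energy = integral of |x(t)|^2 dt over the signal duration
= 3^2 * 13 = 9 * 13 = 117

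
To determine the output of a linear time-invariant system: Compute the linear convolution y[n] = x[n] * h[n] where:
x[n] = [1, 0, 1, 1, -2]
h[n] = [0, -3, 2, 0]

y[n] = sum_k x[k]*h[n-k]. Output length = len(x) + len(h) - 1 = 5 + 4 - 1 = 8.
y[0] = 1*0 = 0
y[1] = 0*0 + 1*-3 = -3
y[2] = 1*0 + 0*-3 + 1*2 = 2
y[3] = 1*0 + 1*-3 + 0*2 + 1*0 = -3
y[4] = -2*0 + 1*-3 + 1*2 + 0*0 = -1
y[5] = -2*-3 + 1*2 + 1*0 = 8
y[6] = -2*2 + 1*0 = -4
y[7] = -2*0 = 0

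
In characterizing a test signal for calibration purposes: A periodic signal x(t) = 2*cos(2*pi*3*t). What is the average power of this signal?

Average power of A*cos(wt) is A^2/2.
P = 2^2 / 2 = 4/2 = 2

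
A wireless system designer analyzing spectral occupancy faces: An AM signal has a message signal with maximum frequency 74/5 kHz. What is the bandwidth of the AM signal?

In AM (double-sideband), the bandwidth is twice the message frequency.
BW = 2 * f_m = 2 * 74/5 kHz = 148/5 kHz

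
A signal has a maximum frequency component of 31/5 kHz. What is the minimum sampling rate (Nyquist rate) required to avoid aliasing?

By the Nyquist-Shannon sampling theorem,
the minimum sampling rate (Nyquist rate) must be at least 2 * f_max.
Nyquist rate = 2 * 31/5 kHz = 62/5 kHz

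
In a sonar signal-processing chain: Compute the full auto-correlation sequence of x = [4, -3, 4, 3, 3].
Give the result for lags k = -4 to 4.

r_xx[k] = sum_m x[m]*x[m+k], indexed from 0, for k = -4 to 4:
  r_xx[-4] = x[4]*x[0] = 12
  r_xx[-3] = x[3]*x[0] + x[4]*x[1] = 3
  r_xx[-2] = x[2]*x[0] + x[3]*x[1] + x[4]*x[2] = 19
  r_xx[-1] = x[1]*x[0] + x[2]*x[1] + x[3]*x[2] + x[4]*x[3] = -3
  r_xx[0] = x[0]*x[0] + x[1]*x[1] + x[2]*x[2] + x[3]*x[3] + x[4]*x[4] = 59
  r_xx[1] = x[0]*x[1] + x[1]*x[2] + x[2]*x[3] + x[3]*x[4] = -3
  r_xx[2] = x[0]*x[2] + x[1]*x[3] + x[2]*x[4] = 19
  r_xx[3] = x[0]*x[3] + x[1]*x[4] = 3
  r_xx[4] = x[0]*x[4] = 12
r_xx = [12, 3, 19, -3, 59, -3, 19, 3, 12]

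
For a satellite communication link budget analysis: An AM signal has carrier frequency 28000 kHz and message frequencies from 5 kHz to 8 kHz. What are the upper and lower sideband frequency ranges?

Upper sideband (USB) = fc + [fm_low, fm_high] = 28000 + [5, 8] = [28005, 28008] kHz
Lower sideband (LSB) = fc - [fm_high, fm_low] = 28000 - [8, 5] = [27992, 27995] kHz
Total occupied spectrum: 27992 kHz to 28008 kHz (plus carrier at 28000 kHz)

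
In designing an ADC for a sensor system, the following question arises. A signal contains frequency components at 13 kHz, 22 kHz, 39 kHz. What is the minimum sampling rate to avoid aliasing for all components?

The highest frequency component is f_max = 39 kHz.
Nyquist rate = 2 * f_max = 2 * 39 kHz = 78 kHz.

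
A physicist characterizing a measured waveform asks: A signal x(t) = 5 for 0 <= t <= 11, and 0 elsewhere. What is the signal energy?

Energy = integral of |x(t)|^2 dt over the signal duration
= 5^2 * 11 = 25 * 11 = 275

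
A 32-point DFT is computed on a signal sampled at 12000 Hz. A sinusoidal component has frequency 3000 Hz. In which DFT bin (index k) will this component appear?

DFT frequency resolution = f_s/N = 12000/32 = 375 Hz
Bin index k = f_signal / resolution = 3000 / 375 = 8
The signal frequency 3000 Hz falls in DFT bin k = 8.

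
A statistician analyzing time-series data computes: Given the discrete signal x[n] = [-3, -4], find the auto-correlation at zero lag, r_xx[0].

The auto-correlation at zero lag r_xx[0] equals the signal energy.
r_xx[0] = sum of x[n]^2 = (-3)^2 + (-4)^2
= 9 + 16 = 25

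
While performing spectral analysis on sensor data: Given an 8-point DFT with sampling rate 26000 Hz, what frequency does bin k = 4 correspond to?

The frequency of DFT bin k is: f_k = k * f_s / N
f_4 = 4 * 26000 / 8 = 13000 Hz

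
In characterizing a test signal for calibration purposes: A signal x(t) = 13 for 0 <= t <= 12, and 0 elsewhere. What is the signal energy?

Energy = integral of |x(t)|^2 dt over the signal duration
= 13^2 * 12 = 169 * 12 = 2028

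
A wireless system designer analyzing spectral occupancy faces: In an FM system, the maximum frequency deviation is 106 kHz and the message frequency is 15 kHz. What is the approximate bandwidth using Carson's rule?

Carson's rule: BW = 2*(delta_f + f_m)
= 2*(106 + 15) kHz = 242 kHz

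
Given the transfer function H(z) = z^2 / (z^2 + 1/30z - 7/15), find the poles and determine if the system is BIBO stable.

Poles are roots of the denominator: z^2 + 1/30z - 7/15 = 0.
Quadratic formula: z = [-(1/30) +/- sqrt((1/30)^2 - 4*(-7/15))] / 2
Discriminant = 1/900 + 28/15 = 1681/900; sqrt = 41/30.
z = (-1/30 +/- 41/30) / 2 => z = 2/3 or z = -7/10.
|p1| = 7/10, |p2| = 2/3.
For BIBO stability, all poles must lie inside the unit circle (|p| < 1).
System is STABLE since both |p| < 1.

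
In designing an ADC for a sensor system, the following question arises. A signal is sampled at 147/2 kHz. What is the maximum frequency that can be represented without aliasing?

The maximum frequency that can be represented without aliasing
is the Nyquist frequency: f_max = f_s / 2 = 147/2 kHz / 2 = 147/4 kHz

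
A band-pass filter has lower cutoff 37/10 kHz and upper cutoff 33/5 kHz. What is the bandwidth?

Bandwidth = f_high - f_low
= 33/5 kHz - 37/10 kHz = 29/10 kHz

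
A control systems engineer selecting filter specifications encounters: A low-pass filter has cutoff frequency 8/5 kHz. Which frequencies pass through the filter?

A low-pass filter passes all frequencies below the cutoff frequency 8/5 kHz and attenuates higher frequencies.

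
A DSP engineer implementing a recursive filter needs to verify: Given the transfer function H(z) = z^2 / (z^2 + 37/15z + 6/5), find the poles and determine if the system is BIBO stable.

Poles are roots of the denominator: z^2 + 37/15z + 6/5 = 0.
Quadratic formula: z = [-(37/15) +/- sqrt((37/15)^2 - 4*(6/5))] / 2
Discriminant = 1369/225 - 24/5 = 289/225; sqrt = 17/15.
z = (-37/15 +/- 17/15) / 2 => z = -2/3 or z = -9/5.
|p1| = 9/5, |p2| = 2/3.
For BIBO stability, all poles must lie inside the unit circle (|p| < 1).
System is UNSTABLE since at least one |p| >= 1.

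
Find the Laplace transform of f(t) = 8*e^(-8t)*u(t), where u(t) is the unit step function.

Standard Laplace transform pair:
e^(-at)*u(t) <-> 1/(s+a)
With a = 8: L{8*e^(-8t)*u(t)} = 8/(s+8), ROC: Re(s) > -8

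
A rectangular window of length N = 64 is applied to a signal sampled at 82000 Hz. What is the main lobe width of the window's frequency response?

For a rectangular window of length N,
the main lobe width in frequency is 2*f_s/N.
= 2*82000/64 = 5125/2 Hz
This determines the minimum frequency separation for resolving two sinusoids.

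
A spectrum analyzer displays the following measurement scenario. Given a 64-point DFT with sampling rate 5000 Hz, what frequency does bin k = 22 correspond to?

The frequency of DFT bin k is: f_k = k * f_s / N
f_22 = 22 * 5000 / 64 = 6875/4 Hz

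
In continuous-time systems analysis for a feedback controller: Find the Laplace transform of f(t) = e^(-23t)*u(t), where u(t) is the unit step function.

Standard Laplace transform pair:
e^(-at)*u(t) <-> 1/(s+a)
With a = 23: L{e^(-23t)*u(t)} = 1/(s+23), ROC: Re(s) > -23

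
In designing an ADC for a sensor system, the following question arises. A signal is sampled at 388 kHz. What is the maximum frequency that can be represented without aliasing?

The maximum frequency that can be represented without aliasing
is the Nyquist frequency: f_max = f_s / 2 = 388 kHz / 2 = 194 kHz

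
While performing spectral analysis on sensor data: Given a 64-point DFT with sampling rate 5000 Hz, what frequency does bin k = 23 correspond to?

The frequency of DFT bin k is: f_k = k * f_s / N
f_23 = 23 * 5000 / 64 = 14375/8 Hz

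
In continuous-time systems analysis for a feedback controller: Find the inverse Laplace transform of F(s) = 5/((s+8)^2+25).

Standard pair: w/((s+a)^2+w^2) <-> e^(-at)*sin(wt)*u(t)
With a=8, w=5: f(t) = e^(-8t)*sin(5t)*u(t)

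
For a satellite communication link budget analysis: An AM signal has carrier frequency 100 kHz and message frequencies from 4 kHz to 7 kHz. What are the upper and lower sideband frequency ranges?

Upper sideband (USB) = fc + [fm_low, fm_high] = 100 + [4, 7] = [104, 107] kHz
Lower sideband (LSB) = fc - [fm_high, fm_low] = 100 - [7, 4] = [93, 96] kHz
Total occupied spectrum: 93 kHz to 107 kHz (plus carrier at 100 kHz)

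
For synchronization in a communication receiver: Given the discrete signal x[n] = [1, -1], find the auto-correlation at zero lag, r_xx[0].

The auto-correlation at zero lag r_xx[0] equals the signal energy.
r_xx[0] = sum of x[n]^2 = 1^2 + (-1)^2
= 1 + 1 = 2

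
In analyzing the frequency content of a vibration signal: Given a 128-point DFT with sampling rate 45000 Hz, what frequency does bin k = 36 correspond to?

The frequency of DFT bin k is: f_k = k * f_s / N
f_36 = 36 * 45000 / 128 = 50625/4 Hz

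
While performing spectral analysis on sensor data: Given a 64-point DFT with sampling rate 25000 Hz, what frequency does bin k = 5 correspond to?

The frequency of DFT bin k is: f_k = k * f_s / N
f_5 = 5 * 25000 / 64 = 15625/8 Hz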